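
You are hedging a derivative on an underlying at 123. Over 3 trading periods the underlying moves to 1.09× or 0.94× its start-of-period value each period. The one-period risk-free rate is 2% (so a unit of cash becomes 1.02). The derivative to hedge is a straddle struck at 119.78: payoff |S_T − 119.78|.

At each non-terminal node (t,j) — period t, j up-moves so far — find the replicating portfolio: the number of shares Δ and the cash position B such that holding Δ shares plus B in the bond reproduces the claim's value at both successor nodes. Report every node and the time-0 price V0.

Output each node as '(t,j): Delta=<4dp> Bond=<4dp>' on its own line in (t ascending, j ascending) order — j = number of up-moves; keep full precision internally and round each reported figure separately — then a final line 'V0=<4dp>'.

Under the risk-neutral measure, an up-move has probability p* = (R−d)/(u−d) = 0.5333 and values discount at R = 1.02.
Payoff layer (t=3): V(3,0)=17.6182, V(3,1)=1.3157, V(3,2)=17.5881, V(3,3)=39.5086
Node (2,0) S=108.6828: V=(p*·1.3157+(1−p*)·17.6182)/1.02=8.7486; Δ=(1.3157−17.6182)/(118.4643−102.1618)=-1.0000; B=V−Δ·S=117.4314
Node (2,1) S=126.0258: V=(p*·17.5881+(1−p*)·1.3157)/1.02=9.7984; Δ=(17.5881−1.3157)/(137.3681−118.4643)=0.8608; B=V−Δ·S=-98.6841
Node (2,2) S=146.1363: V=(p*·39.5086+(1−p*)·17.5881)/1.02=28.7049; Δ=(39.5086−17.5881)/(159.2886−137.3681)=1.0000; B=V−Δ·S=-117.4314
Node (1,0) S=115.6200: V=(p*·9.7984+(1−p*)·8.7486)/1.02=9.1260; Δ=(9.7984−8.7486)/(126.0258−108.6828)=0.0605; B=V−Δ·S=2.1272
Node (1,1) S=134.0700: V=(p*·28.7049+(1−p*)·9.7984)/1.02=19.4920; Δ=(28.7049−9.7984)/(146.1363−126.0258)=0.9401; B=V−Δ·S=-106.5516
Node (0,0) S=123.0000: V=(p*·19.4920+(1−p*)·9.1260)/1.02=14.3672; Δ=(19.4920−9.1260)/(134.0700−115.6200)=0.5618; B=V−Δ·S=-54.7400
Root portfolio cost Δ·123+B reproduces V0=14.3672.

(0,0): Delta=0.5618 Bond=-54.7400
(1,0): Delta=0.0605 Bond=2.1272
(1,1): Delta=0.9401 Bond=-106.5516
(2,0): Delta=-1.0000 Bond=117.4314
(2,1): Delta=0.8608 Bond=-98.6841
(2,2): Delta=1.0000 Bond=-117.4314
V0=14.3672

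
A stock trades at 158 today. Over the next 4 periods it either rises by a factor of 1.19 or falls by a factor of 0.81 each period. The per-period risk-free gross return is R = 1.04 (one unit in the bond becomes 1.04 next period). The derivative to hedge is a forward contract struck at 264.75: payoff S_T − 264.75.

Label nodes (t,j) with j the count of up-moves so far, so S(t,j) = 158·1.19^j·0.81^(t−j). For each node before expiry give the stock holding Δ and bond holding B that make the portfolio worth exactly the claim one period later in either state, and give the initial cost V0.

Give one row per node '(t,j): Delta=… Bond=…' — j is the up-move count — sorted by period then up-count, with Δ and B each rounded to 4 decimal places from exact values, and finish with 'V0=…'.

Risk-neutral probability p* = (R−d)/(u−d) = (1.04−0.81)/(1.19−0.81) = 0.6053.
Terminal payoffs: V(4,0)=-196.7362, V(4,1)=-164.8285, V(4,2)=-117.9517, V(4,3)=-49.0834, V(4,4)=52.0936
Node (3,0) S=83.9677: V=(p*·-164.8285+(1−p*)·-196.7362)/1.04=-170.5996; Δ=(-164.8285−-196.7362)/(99.9215−68.0138)=1.0000; B=V−Δ·S=-254.5673
Node (3,1) S=123.3599: V=(p*·-117.9517+(1−p*)·-164.8285)/1.04=-131.2074; Δ=(-117.9517−-164.8285)/(146.7983−99.9215)=1.0000; B=V−Δ·S=-254.5673
Node (3,2) S=181.2325: V=(p*·-49.0834+(1−p*)·-117.9517)/1.04=-73.3348; Δ=(-49.0834−-117.9517)/(215.6666−146.7983)=1.0000; B=V−Δ·S=-254.5673
Node (3,3) S=266.2551: V=(p*·52.0936+(1−p*)·-49.0834)/1.04=11.6878; Δ=(52.0936−-49.0834)/(316.8436−215.6666)=1.0000; B=V−Δ·S=-254.5673
Node (2,0) S=103.6638: V=(p*·-131.2074+(1−p*)·-170.5996)/1.04=-141.1125; Δ=(-131.2074−-170.5996)/(123.3599−83.9677)=1.0000; B=V−Δ·S=-244.7763
Node (2,1) S=152.2962: V=(p*·-73.3348+(1−p*)·-131.2074)/1.04=-92.4801; Δ=(-73.3348−-131.2074)/(181.2325−123.3599)=1.0000; B=V−Δ·S=-244.7763
Node (2,2) S=223.7438: V=(p*·11.6878+(1−p*)·-73.3348)/1.04=-21.0325; Δ=(11.6878−-73.3348)/(266.2551−181.2325)=1.0000; B=V−Δ·S=-244.7763
Node (1,0) S=127.9800: V=(p*·-92.4801+(1−p*)·-141.1125)/1.04=-107.3818; Δ=(-92.4801−-141.1125)/(152.2962−103.6638)=1.0000; B=V−Δ·S=-235.3618
Node (1,1) S=188.0200: V=(p*·-21.0325+(1−p*)·-92.4801)/1.04=-47.3418; Δ=(-21.0325−-92.4801)/(223.7438−152.2962)=1.0000; B=V−Δ·S=-235.3618
Node (0,0) S=158.0000: V=(p*·-47.3418+(1−p*)·-107.3818)/1.04=-68.3094; Δ=(-47.3418−-107.3818)/(188.0200−127.9800)=1.0000; B=V−Δ·S=-226.3094
Self-financing check: at every node Δ·S+B equals the discounted successor values.

(0,0): Delta=1.0000 Bond=-226.3094
(1,0): Delta=1.0000 Bond=-235.3618
(1,1): Delta=1.0000 Bond=-235.3618
(2,0): Delta=1.0000 Bond=-244.7763
(2,1): Delta=1.0000 Bond=-244.7763
(2,2): Delta=1.0000 Bond=-244.7763
(3,0): Delta=1.0000 Bond=-254.5673
(3,1): Delta=1.0000 Bond=-254.5673
(3,2): Delta=1.0000 Bond=-254.5673
(3,3): Delta=1.0000 Bond=-254.5673
V0=-68.3094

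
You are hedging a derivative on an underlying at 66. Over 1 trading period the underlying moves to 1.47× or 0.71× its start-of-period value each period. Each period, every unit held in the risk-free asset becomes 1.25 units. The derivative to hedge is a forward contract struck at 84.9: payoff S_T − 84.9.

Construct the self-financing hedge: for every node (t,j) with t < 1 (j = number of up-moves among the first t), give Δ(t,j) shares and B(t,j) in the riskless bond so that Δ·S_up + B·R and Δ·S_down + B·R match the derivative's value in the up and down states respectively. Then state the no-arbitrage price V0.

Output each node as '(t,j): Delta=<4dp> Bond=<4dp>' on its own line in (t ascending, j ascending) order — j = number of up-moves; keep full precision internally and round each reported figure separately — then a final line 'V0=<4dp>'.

No-arbitrage ⇒ martingale measure with p* = (R−d)/(u−d) = 0.7105.
Terminal payoffs: V(1,0)=-38.0400, V(1,1)=12.1200
  t=0,j=0: stock 66.0000 → up 97.0200 (V=12.1200), down 46.8600 (V=-38.0400). Price -1.9200; hedge Δ=1.0000, bond B=-67.9200.
Check: Δ(0,0)·S0 + B(0,0) = -1.9200 = V0.

(0,0): Delta=1.0000 Bond=-67.9200
V0=-1.9200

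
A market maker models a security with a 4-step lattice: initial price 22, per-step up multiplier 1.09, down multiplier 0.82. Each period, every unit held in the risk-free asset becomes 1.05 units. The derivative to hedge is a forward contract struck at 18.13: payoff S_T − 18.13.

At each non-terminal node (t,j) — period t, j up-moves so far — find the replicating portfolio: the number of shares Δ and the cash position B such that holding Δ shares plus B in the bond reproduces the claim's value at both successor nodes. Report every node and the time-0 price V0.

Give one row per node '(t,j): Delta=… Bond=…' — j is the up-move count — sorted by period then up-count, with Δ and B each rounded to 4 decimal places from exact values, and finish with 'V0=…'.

No-arbitrage ⇒ martingale measure with p* = (R−d)/(u−d) = 0.8519.
Terminal values V(4,·): V(4,0)=-8.1833, V(4,1)=-4.9082, V(4,2)=-0.5547, V(4,3)=5.2323, V(4,4)=12.9248
Node (3,0) S=12.1301: V=(p*·-4.9082+(1−p*)·-8.1833)/1.05=-5.1366; Δ=(-4.9082−-8.1833)/(13.2218−9.9467)=1.0000; B=V−Δ·S=-17.2667
Node (3,1) S=16.1242: V=(p*·-0.5547+(1−p*)·-4.9082)/1.05=-1.1425; Δ=(-0.5547−-4.9082)/(17.5753−13.2218)=1.0000; B=V−Δ·S=-17.2667
Node (3,2) S=21.4333: V=(p*·5.2323+(1−p*)·-0.5547)/1.05=4.1667; Δ=(5.2323−-0.5547)/(23.3623−17.5753)=1.0000; B=V−Δ·S=-17.2667
Node (3,3) S=28.4906: V=(p*·12.9248+(1−p*)·5.2323)/1.05=11.2240; Δ=(12.9248−5.2323)/(31.0548−23.3623)=1.0000; B=V−Δ·S=-17.2667
Node (2,0) S=14.7928: V=(p*·-1.1425+(1−p*)·-5.1366)/1.05=-1.6516; Δ=(-1.1425−-5.1366)/(16.1242−12.1301)=1.0000; B=V−Δ·S=-16.4444
Node (2,1) S=19.6636: V=(p*·4.1667+(1−p*)·-1.1425)/1.05=3.2192; Δ=(4.1667−-1.1425)/(21.4333−16.1242)=1.0000; B=V−Δ·S=-16.4444
Node (2,2) S=26.1382: V=(p*·11.2240+(1−p*)·4.1667)/1.05=9.6938; Δ=(11.2240−4.1667)/(28.4906−21.4333)=1.0000; B=V−Δ·S=-16.4444
Node (1,0) S=18.0400: V=(p*·3.2192+(1−p*)·-1.6516)/1.05=2.3786; Δ=(3.2192−-1.6516)/(19.6636−14.7928)=1.0000; B=V−Δ·S=-15.6614
Node (1,1) S=23.9800: V=(p*·9.6938+(1−p*)·3.2192)/1.05=8.3186; Δ=(9.6938−3.2192)/(26.1382−19.6636)=1.0000; B=V−Δ·S=-15.6614
Node (0,0) S=22.0000: V=(p*·8.3186+(1−p*)·2.3786)/1.05=7.0844; Δ=(8.3186−2.3786)/(23.9800−18.0400)=1.0000; B=V−Δ·S=-14.9156
Each (Δ,B) replicates both successor values, so the strategy is self-financing and V0 is arbitrage-free.

(0,0): Delta=1.0000 Bond=-14.9156
(1,0): Delta=1.0000 Bond=-15.6614
(1,1): Delta=1.0000 Bond=-15.6614
(2,0): Delta=1.0000 Bond=-16.4444
(2,1): Delta=1.0000 Bond=-16.4444
(2,2): Delta=1.0000 Bond=-16.4444
(3,0): Delta=1.0000 Bond=-17.2667
(3,1): Delta=1.0000 Bond=-17.2667
(3,2): Delta=1.0000 Bond=-17.2667
(3,3): Delta=1.0000 Bond=-17.2667
V0=7.0844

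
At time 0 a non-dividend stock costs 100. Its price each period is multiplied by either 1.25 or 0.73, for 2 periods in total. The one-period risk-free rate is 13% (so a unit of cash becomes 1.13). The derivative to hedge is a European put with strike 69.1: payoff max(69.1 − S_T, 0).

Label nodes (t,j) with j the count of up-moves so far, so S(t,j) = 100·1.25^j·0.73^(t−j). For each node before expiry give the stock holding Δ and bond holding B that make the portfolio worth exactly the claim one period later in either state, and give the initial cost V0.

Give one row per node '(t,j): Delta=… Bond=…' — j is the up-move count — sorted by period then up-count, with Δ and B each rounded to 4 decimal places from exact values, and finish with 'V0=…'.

(0,0): Delta=-0.0621 Bond=6.8685
(1,0): Delta=-0.4165 Bond=33.6326
(1,1): Delta=0.0000 Bond=0.0000
V0=0.6594

The replicating-portfolio and risk-neutral prices coincide; use p* = (1.13−0.73)/(1.25−0.73) = 0.7692 for the latter.
Payoff layer (t=2): V(2,0)=15.8100, V(2,1)=0.0000, V(2,2)=0.0000
(1,0): S=73.0000. Δ = (V_up−V_dn)/(S_up−S_dn) = (0.0000−15.8100)/(91.2500−53.2900) = -0.4165. V = [p*·0.0000 + (1−p*)·15.8100]/1.13 = 3.2287. B = V − Δ·S = 33.6326.
(1,1): S=125.0000. Δ = (V_up−V_dn)/(S_up−S_dn) = (0.0000−0.0000)/(156.2500−91.2500) = 0.0000. V = [p*·0.0000 + (1−p*)·0.0000]/1.13 = 0.0000. B = V − Δ·S = 0.0000.
(0,0): S=100.0000. Δ = (V_up−V_dn)/(S_up−S_dn) = (0.0000−3.2287)/(125.0000−73.0000) = -0.0621. V = [p*·0.0000 + (1−p*)·3.2287]/1.13 = 0.6594. B = V − Δ·S = 6.8685.
Check: Δ(0,0)·S0 + B(0,0) = 0.6594 = V0.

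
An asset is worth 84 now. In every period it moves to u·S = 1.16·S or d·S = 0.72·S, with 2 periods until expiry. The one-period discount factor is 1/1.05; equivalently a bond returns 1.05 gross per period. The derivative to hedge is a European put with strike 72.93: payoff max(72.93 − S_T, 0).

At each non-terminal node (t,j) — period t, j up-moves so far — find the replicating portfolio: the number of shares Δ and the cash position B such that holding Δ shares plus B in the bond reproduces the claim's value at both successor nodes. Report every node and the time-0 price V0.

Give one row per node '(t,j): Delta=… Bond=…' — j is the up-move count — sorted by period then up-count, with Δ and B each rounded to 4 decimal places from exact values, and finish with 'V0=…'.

No-arbitrage ⇒ martingale measure with p* = (R−d)/(u−d) = 0.7500.
Terminal values V(2,·): V(2,0)=29.3844, V(2,1)=2.7732, V(2,2)=0.0000
  t=1,j=0: stock 60.4800 → up 70.1568 (V=2.7732), down 43.5456 (V=29.3844). Price 8.9771; hedge Δ=-1.0000, bond B=69.4571.
  t=1,j=1: stock 97.4400 → up 113.0304 (V=0.0000), down 70.1568 (V=2.7732). Price 0.6603; hedge Δ=-0.0647, bond B=6.9630.
  t=0,j=0: stock 84.0000 → up 97.4400 (V=0.6603), down 60.4800 (V=8.9771). Price 2.6090; hedge Δ=-0.2250, bond B=21.5110.
Check: Δ(0,0)·S0 + B(0,0) = 2.6090 = V0.

(0,0): Delta=-0.2250 Bond=21.5110
(1,0): Delta=-1.0000 Bond=69.4571
(1,1): Delta=-0.0647 Bond=6.9630
V0=2.6090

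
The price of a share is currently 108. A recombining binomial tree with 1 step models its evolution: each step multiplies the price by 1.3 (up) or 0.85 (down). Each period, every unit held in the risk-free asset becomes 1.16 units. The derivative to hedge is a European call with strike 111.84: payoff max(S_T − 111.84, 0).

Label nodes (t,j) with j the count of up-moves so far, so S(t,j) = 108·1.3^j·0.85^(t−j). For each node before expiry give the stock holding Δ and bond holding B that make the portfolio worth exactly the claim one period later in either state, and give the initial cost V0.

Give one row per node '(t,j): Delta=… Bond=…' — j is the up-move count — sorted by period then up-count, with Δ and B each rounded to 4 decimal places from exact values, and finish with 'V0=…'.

Risk-neutral probability p* = (R−d)/(u−d) = (1.16−0.85)/(1.3−0.85) = 0.6889.
Terminal values V(1,·): V(1,0)=0.0000, V(1,1)=28.5600
  t=0,j=0: stock 108.0000 → up 140.4000 (V=28.5600), down 91.8000 (V=0.0000). Price 16.9609; hedge Δ=0.5877, bond B=-46.5057.
Self-financing check: at every node Δ·S+B equals the discounted successor values.

(0,0): Delta=0.5877 Bond=-46.5057
V0=16.9609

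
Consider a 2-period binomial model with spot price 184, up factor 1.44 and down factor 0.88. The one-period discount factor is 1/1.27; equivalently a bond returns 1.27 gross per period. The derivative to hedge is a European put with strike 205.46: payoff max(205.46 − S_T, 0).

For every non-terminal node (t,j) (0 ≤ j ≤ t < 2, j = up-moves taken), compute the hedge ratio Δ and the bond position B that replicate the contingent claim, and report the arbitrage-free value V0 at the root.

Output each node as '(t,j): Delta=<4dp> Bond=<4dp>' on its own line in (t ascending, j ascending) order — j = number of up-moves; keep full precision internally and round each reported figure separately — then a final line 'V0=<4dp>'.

(0,0): Delta=-0.1461 Bond=30.4764
(1,0): Delta=-0.6945 Bond=127.4991
(1,1): Delta=0.0000 Bond=0.0000
V0=3.5979

No-arbitrage ⇒ martingale measure with p* = (R−d)/(u−d) = 0.6964.
At expiry t=2: V(2,0)=62.9704, V(2,1)=0.0000, V(2,2)=0.0000
Node (1,0) S=161.9200: V=(p*·0.0000+(1−p*)·62.9704)/1.27=15.0520; Δ=(0.0000−62.9704)/(233.1648−142.4896)=-0.6945; B=V−Δ·S=127.4991
Node (1,1) S=264.9600: V=(p*·0.0000+(1−p*)·0.0000)/1.27=0.0000; Δ=(0.0000−0.0000)/(381.5424−233.1648)=0.0000; B=V−Δ·S=0.0000
Node (0,0) S=184.0000: V=(p*·0.0000+(1−p*)·15.0520)/1.27=3.5979; Δ=(0.0000−15.0520)/(264.9600−161.9200)=-0.1461; B=V−Δ·S=30.4764
Check: Δ(0,0)·S0 + B(0,0) = 3.5979 = V0.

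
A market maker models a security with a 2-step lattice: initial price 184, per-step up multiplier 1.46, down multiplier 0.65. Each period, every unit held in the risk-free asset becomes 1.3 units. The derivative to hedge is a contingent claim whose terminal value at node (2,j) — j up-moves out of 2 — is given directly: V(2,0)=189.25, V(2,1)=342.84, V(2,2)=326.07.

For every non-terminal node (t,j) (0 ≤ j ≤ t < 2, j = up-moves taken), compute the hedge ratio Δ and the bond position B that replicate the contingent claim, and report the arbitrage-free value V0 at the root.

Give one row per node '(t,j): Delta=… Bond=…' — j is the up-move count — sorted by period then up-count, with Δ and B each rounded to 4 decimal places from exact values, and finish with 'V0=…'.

Risk-neutral probability p* = (R−d)/(u−d) = (1.3−0.65)/(1.46−0.65) = 0.8025.
Terminal payoffs: V(2,0)=189.2500, V(2,1)=342.8400, V(2,2)=326.0700
Node (1,0) S=119.6000: V=(p*·342.8400+(1−p*)·189.2500)/1.3=240.3856; Δ=(342.8400−189.2500)/(174.6160−77.7400)=1.5854; B=V−Δ·S=50.7683
Node (1,1) S=268.6400: V=(p*·326.0700+(1−p*)·342.8400)/1.3=253.3712; Δ=(326.0700−342.8400)/(392.2144−174.6160)=-0.0771; B=V−Δ·S=274.0749
Node (0,0) S=184.0000: V=(p*·253.3712+(1−p*)·240.3856)/1.3=192.9278; Δ=(253.3712−240.3856)/(268.6400−119.6000)=0.0871; B=V−Δ·S=176.8961
Self-financing check: at every node Δ·S+B equals the discounted successor values.

(0,0): Delta=0.0871 Bond=176.8961
(1,0): Delta=1.5854 Bond=50.7683
(1,1): Delta=-0.0771 Bond=274.0749
V0=192.9278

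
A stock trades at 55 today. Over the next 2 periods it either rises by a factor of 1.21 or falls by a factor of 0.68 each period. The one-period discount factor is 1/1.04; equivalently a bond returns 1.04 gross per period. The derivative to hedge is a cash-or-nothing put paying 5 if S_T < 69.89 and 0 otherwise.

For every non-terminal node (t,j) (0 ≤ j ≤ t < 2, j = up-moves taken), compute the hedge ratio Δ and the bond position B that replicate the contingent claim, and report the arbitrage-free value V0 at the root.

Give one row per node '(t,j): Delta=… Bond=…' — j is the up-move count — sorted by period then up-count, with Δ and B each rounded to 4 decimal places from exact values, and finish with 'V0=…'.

Since d<R<u, set p* = (R−d)/(u−d) = 0.6792; price each node as the discounted p*-expectation of its children.
Terminal values V(2,·): V(2,0)=5.0000, V(2,1)=5.0000, V(2,2)=0.0000
(1,0): S=37.4000. Δ = (V_up−V_dn)/(S_up−S_dn) = (5.0000−5.0000)/(45.2540−25.4320) = 0.0000. V = [p*·5.0000 + (1−p*)·5.0000]/1.04 = 4.8077. B = V − Δ·S = 4.8077.
(1,1): S=66.5500. Δ = (V_up−V_dn)/(S_up−S_dn) = (0.0000−5.0000)/(80.5255−45.2540) = -0.1418. V = [p*·0.0000 + (1−p*)·5.0000]/1.04 = 1.5421. B = V − Δ·S = 10.9761.
(0,0): S=55.0000. Δ = (V_up−V_dn)/(S_up−S_dn) = (1.5421−4.8077)/(66.5500−37.4000) = -0.1120. V = [p*·1.5421 + (1−p*)·4.8077]/1.04 = 2.4899. B = V − Δ·S = 8.6515.
Each (Δ,B) replicates both successor values, so the strategy is self-financing and V0 is arbitrage-free.

(0,0): Delta=-0.1120 Bond=8.6515
(1,0): Delta=0.0000 Bond=4.8077
(1,1): Delta=-0.1418 Bond=10.9761
V0=2.4899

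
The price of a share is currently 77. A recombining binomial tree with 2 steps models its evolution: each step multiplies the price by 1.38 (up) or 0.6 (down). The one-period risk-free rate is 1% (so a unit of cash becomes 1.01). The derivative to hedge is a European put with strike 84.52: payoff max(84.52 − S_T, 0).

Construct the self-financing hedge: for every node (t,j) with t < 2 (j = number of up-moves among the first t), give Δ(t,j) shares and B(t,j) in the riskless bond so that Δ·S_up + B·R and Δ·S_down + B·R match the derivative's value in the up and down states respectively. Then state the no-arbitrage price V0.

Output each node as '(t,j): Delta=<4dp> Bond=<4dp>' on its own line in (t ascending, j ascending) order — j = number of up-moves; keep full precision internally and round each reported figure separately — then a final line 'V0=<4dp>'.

(0,0): Delta=-0.4617 Bond=58.2325
(1,0): Delta=-1.0000 Bond=83.6832
(1,1): Delta=-0.2505 Bond=36.3726
V0=22.6798

No-arbitrage ⇒ martingale measure with p* = (R−d)/(u−d) = 0.5256.
Terminal values V(2,·): V(2,0)=56.8000, V(2,1)=20.7640, V(2,2)=0.0000
  t=1,j=0: stock 46.2000 → up 63.7560 (V=20.7640), down 27.7200 (V=56.8000). Price 37.4832; hedge Δ=-1.0000, bond B=83.6832.
  t=1,j=1: stock 106.2600 → up 146.6388 (V=0.0000), down 63.7560 (V=20.7640). Price 9.7521; hedge Δ=-0.2505, bond B=36.3726.
  t=0,j=0: stock 77.0000 → up 106.2600 (V=9.7521), down 46.2000 (V=37.4832). Price 22.6798; hedge Δ=-0.4617, bond B=58.2325.
Self-financing check: at every node Δ·S+B equals the discounted successor values.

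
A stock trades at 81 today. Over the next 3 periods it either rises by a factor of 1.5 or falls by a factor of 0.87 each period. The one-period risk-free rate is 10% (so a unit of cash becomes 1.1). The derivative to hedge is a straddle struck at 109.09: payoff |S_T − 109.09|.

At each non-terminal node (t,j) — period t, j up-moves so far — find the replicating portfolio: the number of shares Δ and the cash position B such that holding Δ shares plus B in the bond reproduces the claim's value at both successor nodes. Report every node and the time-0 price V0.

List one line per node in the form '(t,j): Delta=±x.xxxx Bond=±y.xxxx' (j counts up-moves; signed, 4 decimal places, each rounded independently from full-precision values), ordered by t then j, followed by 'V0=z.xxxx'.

(0,0): Delta=0.2385 Bond=12.5261
(1,0): Delta=-0.2604 Bond=48.9349
(1,1): Delta=0.7417 Bond=-47.3626
(2,0): Delta=-1.0000 Bond=99.1727
(2,1): Delta=0.4856 Bond=-25.0314
(2,2): Delta=1.0000 Bond=-99.1727
V0=31.8435

The replicating-portfolio and risk-neutral prices coincide; use p* = (1.1−0.87)/(1.5−0.87) = 0.3651 for the latter.
Terminal values V(3,·): V(3,0)=55.7513, V(3,1)=17.1266, V(3,2)=49.4675, V(3,3)=164.2850
(2,0): S=61.3089. Δ = (V_up−V_dn)/(S_up−S_dn) = (17.1266−55.7513)/(91.9634−53.3387) = -1.0000. V = [p*·17.1266 + (1−p*)·55.7513]/1.1 = 37.8638. B = V − Δ·S = 99.1727.
(2,1): S=105.7050. Δ = (V_up−V_dn)/(S_up−S_dn) = (49.4675−17.1266)/(158.5575−91.9633) = 0.4856. V = [p*·49.4675 + (1−p*)·17.1266]/1.1 = 26.3033. B = V − Δ·S = -25.0314.
(2,2): S=182.2500. Δ = (V_up−V_dn)/(S_up−S_dn) = (164.2850−49.4675)/(273.3750−158.5575) = 1.0000. V = [p*·164.2850 + (1−p*)·49.4675]/1.1 = 83.0773. B = V − Δ·S = -99.1727.
(1,0): S=70.4700. Δ = (V_up−V_dn)/(S_up−S_dn) = (26.3033−37.8638)/(105.7050−61.3089) = -0.2604. V = [p*·26.3033 + (1−p*)·37.8638]/1.1 = 30.5848. B = V − Δ·S = 48.9349.
(1,1): S=121.5000. Δ = (V_up−V_dn)/(S_up−S_dn) = (83.0773−26.3033)/(182.2500−105.7050) = 0.7417. V = [p*·83.0773 + (1−p*)·26.3033]/1.1 = 42.7548. B = V − Δ·S = -47.3626.
(0,0): S=81.0000. Δ = (V_up−V_dn)/(S_up−S_dn) = (42.7548−30.5848)/(121.5000−70.4700) = 0.2385. V = [p*·42.7548 + (1−p*)·30.5848]/1.1 = 31.8435. B = V − Δ·S = 12.5261.
Root portfolio cost Δ·81+B reproduces V0=31.8435.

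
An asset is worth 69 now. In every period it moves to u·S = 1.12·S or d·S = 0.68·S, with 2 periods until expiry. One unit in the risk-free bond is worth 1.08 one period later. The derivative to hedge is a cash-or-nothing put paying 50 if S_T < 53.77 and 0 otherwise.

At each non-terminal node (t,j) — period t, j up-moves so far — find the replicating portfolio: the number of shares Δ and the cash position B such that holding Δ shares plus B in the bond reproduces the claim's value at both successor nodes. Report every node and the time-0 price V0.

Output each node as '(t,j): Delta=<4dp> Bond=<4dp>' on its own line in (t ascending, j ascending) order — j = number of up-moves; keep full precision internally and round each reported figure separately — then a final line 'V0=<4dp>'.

Under the risk-neutral measure, an up-move has probability p* = (R−d)/(u−d) = 0.9091 and values discount at R = 1.08.
At expiry t=2: V(2,0)=50.0000, V(2,1)=50.0000, V(2,2)=0.0000
Node (1,0) S=46.9200: V=(p*·50.0000+(1−p*)·50.0000)/1.08=46.2963; Δ=(50.0000−50.0000)/(52.5504−31.9056)=0.0000; B=V−Δ·S=46.2963
Node (1,1) S=77.2800: V=(p*·0.0000+(1−p*)·50.0000)/1.08=4.2088; Δ=(0.0000−50.0000)/(86.5536−52.5504)=-1.4704; B=V−Δ·S=117.8451
Node (0,0) S=69.0000: V=(p*·4.2088+(1−p*)·46.2963)/1.08=7.4397; Δ=(4.2088−46.2963)/(77.2800−46.9200)=-1.3863; B=V−Δ·S=103.0932
Each (Δ,B) replicates both successor values, so the strategy is self-financing and V0 is arbitrage-free.

(0,0): Delta=-1.3863 Bond=103.0932
(1,0): Delta=0.0000 Bond=46.2963
(1,1): Delta=-1.4704 Bond=117.8451
V0=7.4397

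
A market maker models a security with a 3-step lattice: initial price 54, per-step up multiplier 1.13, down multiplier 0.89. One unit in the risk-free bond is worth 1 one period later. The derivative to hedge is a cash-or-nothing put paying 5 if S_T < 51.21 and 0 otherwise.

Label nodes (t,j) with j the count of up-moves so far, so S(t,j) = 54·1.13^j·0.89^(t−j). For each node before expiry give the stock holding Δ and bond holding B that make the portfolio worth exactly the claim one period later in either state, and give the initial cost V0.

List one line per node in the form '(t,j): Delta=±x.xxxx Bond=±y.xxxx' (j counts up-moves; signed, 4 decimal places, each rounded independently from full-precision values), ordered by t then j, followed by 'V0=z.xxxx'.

No-arbitrage ⇒ martingale measure with p* = (R−d)/(u−d) = 0.4583.
Terminal payoffs: V(3,0)=5.0000, V(3,1)=5.0000, V(3,2)=0.0000, V(3,3)=0.0000
Node (2,0) S=42.7734: V=(p*·5.0000+(1−p*)·5.0000)/1=5.0000; Δ=(5.0000−5.0000)/(48.3339−38.0683)=0.0000; B=V−Δ·S=5.0000
Node (2,1) S=54.3078: V=(p*·0.0000+(1−p*)·5.0000)/1=2.7083; Δ=(0.0000−5.0000)/(61.3678−48.3339)=-0.3836; B=V−Δ·S=23.5417
Node (2,2) S=68.9526: V=(p*·0.0000+(1−p*)·0.0000)/1=0.0000; Δ=(0.0000−0.0000)/(77.9164−61.3678)=0.0000; B=V−Δ·S=0.0000
Node (1,0) S=48.0600: V=(p*·2.7083+(1−p*)·5.0000)/1=3.9497; Δ=(2.7083−5.0000)/(54.3078−42.7734)=-0.1987; B=V−Δ·S=13.4983
Node (1,1) S=61.0200: V=(p*·0.0000+(1−p*)·2.7083)/1=1.4670; Δ=(0.0000−2.7083)/(68.9526−54.3078)=-0.1849; B=V−Δ·S=12.7517
Node (0,0) S=54.0000: V=(p*·1.4670+(1−p*)·3.9497)/1=2.8118; Δ=(1.4670−3.9497)/(61.0200−48.0600)=-0.1916; B=V−Δ·S=13.1561
The time-0 hedge costs 2.8118, which is the no-arbitrage price.

(0,0): Delta=-0.1916 Bond=13.1561
(1,0): Delta=-0.1987 Bond=13.4983
(1,1): Delta=-0.1849 Bond=12.7517
(2,0): Delta=0.0000 Bond=5.0000
(2,1): Delta=-0.3836 Bond=23.5417
(2,2): Delta=0.0000 Bond=0.0000
V0=2.8118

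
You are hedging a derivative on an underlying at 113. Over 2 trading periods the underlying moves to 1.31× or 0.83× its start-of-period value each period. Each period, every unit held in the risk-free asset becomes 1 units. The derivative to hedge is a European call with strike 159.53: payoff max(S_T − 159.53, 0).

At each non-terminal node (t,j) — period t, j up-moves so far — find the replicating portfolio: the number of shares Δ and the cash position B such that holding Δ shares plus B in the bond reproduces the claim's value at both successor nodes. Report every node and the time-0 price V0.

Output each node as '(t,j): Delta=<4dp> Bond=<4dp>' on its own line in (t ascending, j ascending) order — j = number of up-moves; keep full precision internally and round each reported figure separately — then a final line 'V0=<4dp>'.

Risk-neutral probability p* = (R−d)/(u−d) = (1−0.83)/(1.31−0.83) = 0.3542.
Terminal values V(2,·): V(2,0)=0.0000, V(2,1)=0.0000, V(2,2)=34.3893
(1,0): S=93.7900. Δ = (V_up−V_dn)/(S_up−S_dn) = (0.0000−0.0000)/(122.8649−77.8457) = 0.0000. V = [p*·0.0000 + (1−p*)·0.0000]/1 = 0.0000. B = V − Δ·S = 0.0000.
(1,1): S=148.0300. Δ = (V_up−V_dn)/(S_up−S_dn) = (34.3893−0.0000)/(193.9193−122.8649) = 0.4840. V = [p*·34.3893 + (1−p*)·0.0000]/1 = 12.1795. B = V − Δ·S = -59.4648.
(0,0): S=113.0000. Δ = (V_up−V_dn)/(S_up−S_dn) = (12.1795−0.0000)/(148.0300−93.7900) = 0.2245. V = [p*·12.1795 + (1−p*)·0.0000]/1 = 4.3136. B = V − Δ·S = -21.0605.
Root portfolio cost Δ·113+B reproduces V0=4.3136.

(0,0): Delta=0.2245 Bond=-21.0605
(1,0): Delta=0.0000 Bond=0.0000
(1,1): Delta=0.4840 Bond=-59.4648
V0=4.3136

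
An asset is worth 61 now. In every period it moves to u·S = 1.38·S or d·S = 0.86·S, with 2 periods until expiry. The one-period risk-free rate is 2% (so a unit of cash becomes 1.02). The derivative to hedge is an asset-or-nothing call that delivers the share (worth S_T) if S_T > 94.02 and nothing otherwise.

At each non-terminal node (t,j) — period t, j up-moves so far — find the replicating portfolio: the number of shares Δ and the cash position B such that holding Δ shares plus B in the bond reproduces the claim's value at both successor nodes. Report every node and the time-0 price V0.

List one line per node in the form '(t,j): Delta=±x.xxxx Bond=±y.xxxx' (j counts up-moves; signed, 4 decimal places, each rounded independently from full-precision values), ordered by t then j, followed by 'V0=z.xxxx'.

The replicating-portfolio and risk-neutral prices coincide; use p* = (1.02−0.86)/(1.38−0.86) = 0.3077 for the latter.
Payoff layer (t=2): V(2,0)=0.0000, V(2,1)=0.0000, V(2,2)=116.1684
Node (1,0) S=52.4600: V=(p*·0.0000+(1−p*)·0.0000)/1.02=0.0000; Δ=(0.0000−0.0000)/(72.3948−45.1156)=0.0000; B=V−Δ·S=0.0000
Node (1,1) S=84.1800: V=(p*·116.1684+(1−p*)·0.0000)/1.02=35.0433; Δ=(116.1684−0.0000)/(116.1684−72.3948)=2.6538; B=V−Δ·S=-188.3575
Node (0,0) S=61.0000: V=(p*·35.0433+(1−p*)·0.0000)/1.02=10.5711; Δ=(35.0433−0.0000)/(84.1800−52.4600)=1.1048; B=V−Δ·S=-56.8198
Check: Δ(0,0)·S0 + B(0,0) = 10.5711 = V0.

(0,0): Delta=1.1048 Bond=-56.8198
(1,0): Delta=0.0000 Bond=0.0000
(1,1): Delta=2.6538 Bond=-188.3575
V0=10.5711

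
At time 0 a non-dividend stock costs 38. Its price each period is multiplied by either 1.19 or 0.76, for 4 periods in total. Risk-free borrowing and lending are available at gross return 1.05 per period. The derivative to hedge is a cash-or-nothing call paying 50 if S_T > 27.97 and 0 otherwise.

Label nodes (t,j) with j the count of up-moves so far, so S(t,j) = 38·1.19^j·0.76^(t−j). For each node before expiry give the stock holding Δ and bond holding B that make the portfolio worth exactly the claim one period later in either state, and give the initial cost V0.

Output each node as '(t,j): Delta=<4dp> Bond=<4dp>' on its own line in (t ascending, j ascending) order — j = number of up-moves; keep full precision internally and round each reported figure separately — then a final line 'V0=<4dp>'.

Risk-neutral probability p* = (R−d)/(u−d) = (1.05−0.76)/(1.19−0.76) = 0.6744.
At expiry t=4: V(4,0)=0.0000, V(4,1)=0.0000, V(4,2)=50.0000, V(4,3)=50.0000, V(4,4)=50.0000
  t=3,j=0: stock 16.6811 → up 19.8505 (V=0.0000), down 12.6776 (V=0.0000). Price 0.0000; hedge Δ=0.0000, bond B=0.0000.
  t=3,j=1: stock 26.1191 → up 31.0817 (V=50.0000), down 19.8505 (V=0.0000). Price 32.1152; hedge Δ=4.4519, bond B=-84.1639.
  t=3,j=2: stock 40.8970 → up 48.6674 (V=50.0000), down 31.0817 (V=50.0000). Price 47.6190; hedge Δ=0.0000, bond B=47.6190.
  t=3,j=3: stock 64.0360 → up 76.2029 (V=50.0000), down 48.6674 (V=50.0000). Price 47.6190; hedge Δ=0.0000, bond B=47.6190.
  t=2,j=0: stock 21.9488 → up 26.1191 (V=32.1152), down 16.6811 (V=0.0000). Price 20.6277; hedge Δ=3.4028, bond B=-54.0588.
  t=2,j=1: stock 34.3672 → up 40.8970 (V=47.6190), down 26.1191 (V=32.1152). Price 40.5441; hedge Δ=1.0491, bond B=4.4885.
  t=2,j=2: stock 53.8118 → up 64.0360 (V=47.6190), down 40.8970 (V=47.6190). Price 45.3515; hedge Δ=0.0000, bond B=45.3515.
  t=1,j=0: stock 28.8800 → up 34.3672 (V=40.5441), down 21.9488 (V=20.6277). Price 32.4378; hedge Δ=1.6038, bond B=-13.8794.
  t=1,j=1: stock 45.2200 → up 53.8118 (V=45.3515), down 34.3672 (V=40.5441). Price 41.7012; hedge Δ=0.2472, bond B=30.5212.
  t=0,j=0: stock 38.0000 → up 45.2200 (V=41.7012), down 28.8800 (V=32.4378). Price 36.8431; hedge Δ=0.5669, bond B=15.3002.
Root portfolio cost Δ·38+B reproduces V0=36.8431.

(0,0): Delta=0.5669 Bond=15.3002
(1,0): Delta=1.6038 Bond=-13.8794
(1,1): Delta=0.2472 Bond=30.5212
(2,0): Delta=3.4028 Bond=-54.0588
(2,1): Delta=1.0491 Bond=4.4885
(2,2): Delta=0.0000 Bond=45.3515
(3,0): Delta=0.0000 Bond=0.0000
(3,1): Delta=4.4519 Bond=-84.1639
(3,2): Delta=0.0000 Bond=47.6190
(3,3): Delta=0.0000 Bond=47.6190
V0=36.8431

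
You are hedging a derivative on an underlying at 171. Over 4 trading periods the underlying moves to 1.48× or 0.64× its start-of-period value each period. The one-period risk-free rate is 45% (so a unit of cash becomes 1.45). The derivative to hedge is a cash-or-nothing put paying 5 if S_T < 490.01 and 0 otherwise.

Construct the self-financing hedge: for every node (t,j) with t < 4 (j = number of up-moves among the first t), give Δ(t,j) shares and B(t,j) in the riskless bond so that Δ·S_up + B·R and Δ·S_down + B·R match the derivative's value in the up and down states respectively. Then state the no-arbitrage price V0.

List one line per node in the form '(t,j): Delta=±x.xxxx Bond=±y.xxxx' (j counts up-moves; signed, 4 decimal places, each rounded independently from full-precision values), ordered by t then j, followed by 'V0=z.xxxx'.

The replicating-portfolio and risk-neutral prices coincide; use p* = (1.45−0.64)/(1.48−0.64) = 0.9643 for the latter.
Payoff layer (t=4): V(4,0)=5.0000, V(4,1)=5.0000, V(4,2)=5.0000, V(4,3)=5.0000, V(4,4)=0.0000
Node (3,0) S=44.8266: V=(p*·5.0000+(1−p*)·5.0000)/1.45=3.4483; Δ=(5.0000−5.0000)/(66.3434−28.6890)=0.0000; B=V−Δ·S=3.4483
Node (3,1) S=103.6616: V=(p*·5.0000+(1−p*)·5.0000)/1.45=3.4483; Δ=(5.0000−5.0000)/(153.4191−66.3434)=0.0000; B=V−Δ·S=3.4483
Node (3,2) S=239.7174: V=(p*·5.0000+(1−p*)·5.0000)/1.45=3.4483; Δ=(5.0000−5.0000)/(354.7817−153.4191)=0.0000; B=V−Δ·S=3.4483
Node (3,3) S=554.3464: V=(p*·0.0000+(1−p*)·5.0000)/1.45=0.1232; Δ=(0.0000−5.0000)/(820.4327−354.7817)=-0.0107; B=V−Δ·S=6.0755
Node (2,0) S=70.0416: V=(p*·3.4483+(1−p*)·3.4483)/1.45=2.3781; Δ=(3.4483−3.4483)/(103.6616−44.8266)=0.0000; B=V−Δ·S=2.3781
Node (2,1) S=161.9712: V=(p*·3.4483+(1−p*)·3.4483)/1.45=2.3781; Δ=(3.4483−3.4483)/(239.7174−103.6616)=0.0000; B=V−Δ·S=2.3781
Node (2,2) S=374.5584: V=(p*·0.1232+(1−p*)·3.4483)/1.45=0.1668; Δ=(0.1232−3.4483)/(554.3464−239.7174)=-0.0106; B=V−Δ·S=4.1253
Node (1,0) S=109.4400: V=(p*·2.3781+(1−p*)·2.3781)/1.45=1.6401; Δ=(2.3781−2.3781)/(161.9712−70.0416)=0.0000; B=V−Δ·S=1.6401
Node (1,1) S=253.0800: V=(p*·0.1668+(1−p*)·2.3781)/1.45=0.1695; Δ=(0.1668−2.3781)/(374.5584−161.9712)=-0.0104; B=V−Δ·S=2.8020
Node (0,0) S=171.0000: V=(p*·0.1695+(1−p*)·1.6401)/1.45=0.1531; Δ=(0.1695−1.6401)/(253.0800−109.4400)=-0.0102; B=V−Δ·S=1.9038
Each (Δ,B) replicates both successor values, so the strategy is self-financing and V0 is arbitrage-free.

(0,0): Delta=-0.0102 Bond=1.9038
(1,0): Delta=0.0000 Bond=1.6401
(1,1): Delta=-0.0104 Bond=2.8020
(2,0): Delta=0.0000 Bond=2.3781
(2,1): Delta=0.0000 Bond=2.3781
(2,2): Delta=-0.0106 Bond=4.1253
(3,0): Delta=0.0000 Bond=3.4483
(3,1): Delta=0.0000 Bond=3.4483
(3,2): Delta=0.0000 Bond=3.4483
(3,3): Delta=-0.0107 Bond=6.0755
V0=0.1531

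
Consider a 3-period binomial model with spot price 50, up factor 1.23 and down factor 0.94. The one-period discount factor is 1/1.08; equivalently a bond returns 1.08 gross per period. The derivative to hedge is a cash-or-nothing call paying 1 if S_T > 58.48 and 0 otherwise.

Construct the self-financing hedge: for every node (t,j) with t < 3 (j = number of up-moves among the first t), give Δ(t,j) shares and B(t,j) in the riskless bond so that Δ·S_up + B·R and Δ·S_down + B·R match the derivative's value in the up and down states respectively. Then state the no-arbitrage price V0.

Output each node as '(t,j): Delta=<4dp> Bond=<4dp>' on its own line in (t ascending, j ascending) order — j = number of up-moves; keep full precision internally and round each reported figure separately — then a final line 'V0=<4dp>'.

No-arbitrage ⇒ martingale measure with p* = (R−d)/(u−d) = 0.4828.
At expiry t=3: V(3,0)=0.0000, V(3,1)=0.0000, V(3,2)=1.0000, V(3,3)=1.0000
Node (2,0) S=44.1800: V=(p*·0.0000+(1−p*)·0.0000)/1.08=0.0000; Δ=(0.0000−0.0000)/(54.3414−41.5292)=0.0000; B=V−Δ·S=0.0000
Node (2,1) S=57.8100: V=(p*·1.0000+(1−p*)·0.0000)/1.08=0.4470; Δ=(1.0000−0.0000)/(71.1063−54.3414)=0.0596; B=V−Δ·S=-3.0013
Node (2,2) S=75.6450: V=(p*·1.0000+(1−p*)·1.0000)/1.08=0.9259; Δ=(1.0000−1.0000)/(93.0433−71.1063)=0.0000; B=V−Δ·S=0.9259
Node (1,0) S=47.0000: V=(p*·0.4470+(1−p*)·0.0000)/1.08=0.1998; Δ=(0.4470−0.0000)/(57.8100−44.1800)=0.0328; B=V−Δ·S=-1.3416
Node (1,1) S=61.5000: V=(p*·0.9259+(1−p*)·0.4470)/1.08=0.6280; Δ=(0.9259−0.4470)/(75.6450−57.8100)=0.0269; B=V−Δ·S=-1.0235
Node (0,0) S=50.0000: V=(p*·0.6280+(1−p*)·0.1998)/1.08=0.3764; Δ=(0.6280−0.1998)/(61.5000−47.0000)=0.0295; B=V−Δ·S=-1.1000
Root portfolio cost Δ·50+B reproduces V0=0.3764.

(0,0): Delta=0.0295 Bond=-1.1000
(1,0): Delta=0.0328 Bond=-1.3416
(1,1): Delta=0.0269 Bond=-1.0235
(2,0): Delta=0.0000 Bond=0.0000
(2,1): Delta=0.0596 Bond=-3.0013
(2,2): Delta=0.0000 Bond=0.9259
V0=0.3764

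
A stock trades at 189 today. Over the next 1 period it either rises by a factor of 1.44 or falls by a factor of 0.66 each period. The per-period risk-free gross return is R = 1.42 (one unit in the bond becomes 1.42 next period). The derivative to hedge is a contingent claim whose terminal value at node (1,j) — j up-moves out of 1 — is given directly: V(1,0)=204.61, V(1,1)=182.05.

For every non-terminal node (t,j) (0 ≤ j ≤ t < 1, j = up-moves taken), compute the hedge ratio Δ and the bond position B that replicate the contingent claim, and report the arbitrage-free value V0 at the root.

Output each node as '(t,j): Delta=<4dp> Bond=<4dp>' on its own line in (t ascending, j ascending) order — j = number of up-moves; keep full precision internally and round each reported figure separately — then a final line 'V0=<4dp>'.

(0,0): Delta=-0.1530 Bond=157.5347
V0=128.6116

Under the risk-neutral measure, an up-move has probability p* = (R−d)/(u−d) = 0.9744 and values discount at R = 1.42.
At expiry t=1: V(1,0)=204.6100, V(1,1)=182.0500
  t=0,j=0: stock 189.0000 → up 272.1600 (V=182.0500), down 124.7400 (V=204.6100). Price 128.6116; hedge Δ=-0.1530, bond B=157.5347.
Root portfolio cost Δ·189+B reproduces V0=128.6116.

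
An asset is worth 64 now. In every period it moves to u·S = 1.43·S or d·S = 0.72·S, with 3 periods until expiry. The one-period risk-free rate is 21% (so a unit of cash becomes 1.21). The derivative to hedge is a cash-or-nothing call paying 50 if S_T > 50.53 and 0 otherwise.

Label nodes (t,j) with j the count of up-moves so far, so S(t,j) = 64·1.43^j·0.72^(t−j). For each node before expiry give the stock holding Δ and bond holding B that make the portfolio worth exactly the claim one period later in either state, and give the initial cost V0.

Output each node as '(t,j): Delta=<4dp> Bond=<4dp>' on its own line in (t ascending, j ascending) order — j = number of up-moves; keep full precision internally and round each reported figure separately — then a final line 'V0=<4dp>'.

Since d<R<u, set p* = (R−d)/(u−d) = 0.6901; price each node as the discounted p*-expectation of its children.
Terminal payoffs: V(3,0)=0.0000, V(3,1)=0.0000, V(3,2)=50.0000, V(3,3)=50.0000
(2,0): S=33.1776. Δ = (V_up−V_dn)/(S_up−S_dn) = (0.0000−0.0000)/(47.4440−23.8879) = 0.0000. V = [p*·0.0000 + (1−p*)·0.0000]/1.21 = 0.0000. B = V − Δ·S = 0.0000.
(2,1): S=65.8944. Δ = (V_up−V_dn)/(S_up−S_dn) = (50.0000−0.0000)/(94.2290−47.4440) = 1.0687. V = [p*·50.0000 + (1−p*)·0.0000]/1.21 = 28.5182. B = V − Δ·S = -41.9043.
(2,2): S=130.8736. Δ = (V_up−V_dn)/(S_up−S_dn) = (50.0000−50.0000)/(187.1492−94.2290) = 0.0000. V = [p*·50.0000 + (1−p*)·50.0000]/1.21 = 41.3223. B = V − Δ·S = 41.3223.
(1,0): S=46.0800. Δ = (V_up−V_dn)/(S_up−S_dn) = (28.5182−0.0000)/(65.8944−33.1776) = 0.8717. V = [p*·28.5182 + (1−p*)·0.0000]/1.21 = 16.2658. B = V − Δ·S = -23.9007.
(1,1): S=91.5200. Δ = (V_up−V_dn)/(S_up−S_dn) = (41.3223−28.5182)/(130.8736−65.8944) = 0.1970. V = [p*·41.3223 + (1−p*)·28.5182]/1.21 = 30.8718. B = V − Δ·S = 12.8378.
(0,0): S=64.0000. Δ = (V_up−V_dn)/(S_up−S_dn) = (30.8718−16.2658)/(91.5200−46.0800) = 0.3214. V = [p*·30.8718 + (1−p*)·16.2658]/1.21 = 21.7735. B = V − Δ·S = 1.2017.
The time-0 hedge costs 21.7735, which is the no-arbitrage price.

(0,0): Delta=0.3214 Bond=1.2017
(1,0): Delta=0.8717 Bond=-23.9007
(1,1): Delta=0.1970 Bond=12.8378
(2,0): Delta=0.0000 Bond=0.0000
(2,1): Delta=1.0687 Bond=-41.9043
(2,2): Delta=0.0000 Bond=41.3223
V0=21.7735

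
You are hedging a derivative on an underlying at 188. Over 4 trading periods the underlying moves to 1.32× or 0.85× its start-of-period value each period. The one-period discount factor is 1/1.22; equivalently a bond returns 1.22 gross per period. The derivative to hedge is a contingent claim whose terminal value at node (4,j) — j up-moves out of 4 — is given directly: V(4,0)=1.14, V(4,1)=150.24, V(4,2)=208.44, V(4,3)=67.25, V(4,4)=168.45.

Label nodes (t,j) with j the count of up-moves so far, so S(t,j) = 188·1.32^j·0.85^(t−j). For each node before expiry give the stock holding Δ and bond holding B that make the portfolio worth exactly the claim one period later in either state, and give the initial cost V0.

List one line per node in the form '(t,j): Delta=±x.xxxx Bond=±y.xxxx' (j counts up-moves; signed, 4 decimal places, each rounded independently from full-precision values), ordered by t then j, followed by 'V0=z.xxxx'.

The replicating-portfolio and risk-neutral prices coincide; use p* = (1.22−0.85)/(1.32−0.85) = 0.7872 for the latter.
At expiry t=4: V(4,0)=1.1400, V(4,1)=150.2400, V(4,2)=208.4400, V(4,3)=67.2500, V(4,4)=168.4500
(3,0): S=115.4555. Δ = (V_up−V_dn)/(S_up−S_dn) = (150.2400−1.1400)/(152.4013−98.1372) = 2.7477. V = [p*·150.2400 + (1−p*)·1.1400]/1.22 = 97.1448. B = V − Δ·S = -220.0893.
(3,1): S=179.2956. Δ = (V_up−V_dn)/(S_up−S_dn) = (208.4400−150.2400)/(236.6702−152.4013) = 0.6906. V = [p*·208.4400 + (1−p*)·150.2400]/1.22 = 160.7025. B = V − Δ·S = 36.8727.
(3,2): S=278.4355. Δ = (V_up−V_dn)/(S_up−S_dn) = (67.2500−208.4400)/(367.5349−236.6702) = -1.0789. V = [p*·67.2500 + (1−p*)·208.4400]/1.22 = 79.7463. B = V − Δ·S = 380.1505.
(3,3): S=432.3940. Δ = (V_up−V_dn)/(S_up−S_dn) = (168.4500−67.2500)/(570.7601−367.5349) = 0.4980. V = [p*·168.4500 + (1−p*)·67.2500]/1.22 = 120.4247. B = V − Δ·S = -94.8945.
(2,0): S=135.8300. Δ = (V_up−V_dn)/(S_up−S_dn) = (160.7025−97.1448)/(179.2956−115.4555) = 0.9956. V = [p*·160.7025 + (1−p*)·97.1448]/1.22 = 120.6390. B = V − Δ·S = -14.5902.
(2,1): S=210.9360. Δ = (V_up−V_dn)/(S_up−S_dn) = (79.7463−160.7025)/(278.4355−179.2956) = -0.8166. V = [p*·79.7463 + (1−p*)·160.7025]/1.22 = 79.4844. B = V − Δ·S = 251.7317.
(2,2): S=327.5712. Δ = (V_up−V_dn)/(S_up−S_dn) = (120.4247−79.7463)/(432.3940−278.4355) = 0.2642. V = [p*·120.4247 + (1−p*)·79.7463]/1.22 = 91.6145. B = V − Δ·S = 5.0647.
(1,0): S=159.8000. Δ = (V_up−V_dn)/(S_up−S_dn) = (79.4844−120.6390)/(210.9360−135.8300) = -0.5480. V = [p*·79.4844 + (1−p*)·120.6390]/1.22 = 72.3284. B = V − Δ·S = 159.8914.
(1,1): S=248.1600. Δ = (V_up−V_dn)/(S_up−S_dn) = (91.6145−79.4844)/(327.5712−210.9360) = 0.1040. V = [p*·91.6145 + (1−p*)·79.4844]/1.22 = 72.9784. B = V − Δ·S = 47.1697.
(0,0): S=188.0000. Δ = (V_up−V_dn)/(S_up−S_dn) = (72.9784−72.3284)/(248.1600−159.8000) = 0.0074. V = [p*·72.9784 + (1−p*)·72.3284]/1.22 = 59.7050. B = V − Δ·S = 58.3222.
Root portfolio cost Δ·188+B reproduces V0=59.7050.

(0,0): Delta=0.0074 Bond=58.3222
(1,0): Delta=-0.5480 Bond=159.8914
(1,1): Delta=0.1040 Bond=47.1697
(2,0): Delta=0.9956 Bond=-14.5902
(2,1): Delta=-0.8166 Bond=251.7317
(2,2): Delta=0.2642 Bond=5.0647
(3,0): Delta=2.7477 Bond=-220.0893
(3,1): Delta=0.6906 Bond=36.8727
(3,2): Delta=-1.0789 Bond=380.1505
(3,3): Delta=0.4980 Bond=-94.8945
V0=59.7050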